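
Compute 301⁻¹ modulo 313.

26

Run the extended Euclidean algorithm:
313 = 1·301 + 12
301 = 25·12 + 1
12 = 12·1 + 0
gcd(301, 313) = 1, so the inverse exists.
Back-substitute for 1:
1 = 1·301 − 25·12
  = −25·313 + 26·301
So 301⁻¹ ≡ 26 (mod 313).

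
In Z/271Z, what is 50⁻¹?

271 = 5*50 + 21
50 = 2*21 + 8
21 = 2*8 + 5
8 = 1*5 + 3
5 = 1*3 + 2
3 = 1*2 + 1
2 = 2*1 + 0
gcd(50, 271) = 1, so the inverse exists.
Bézout: 1 = −19*271 + 103*50.
So 50⁻¹ ≡ 103 (mod 271).

103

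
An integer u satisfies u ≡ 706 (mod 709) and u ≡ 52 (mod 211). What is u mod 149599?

77278

709⁻¹ mod 211: 709*25 ≡ 1 (mod 211), so 709⁻¹ ≡ 25.
u = 706 + 709*((52 − 706)*25 mod 211) = 706 + 709*108 = 77278.
Check: 77278 mod 709 = 706, 77278 mod 211 = 52. ✓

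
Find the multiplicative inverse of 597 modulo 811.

72

Apply the Euclidean algorithm and back-substitute:
811 = 1*597 + 214
597 = 2*214 + 169
214 = 1*169 + 45
169 = 3*45 + 34
45 = 1*34 + 11
34 = 3*11 + 1
11 = 11*1 + 0
gcd(597, 811) = 1, so the inverse exists.
Back-substitute for 1:
1 = 1*34 − 3*11
  = −3*45 + 4*34
  = 4*169 − 15*45
  = −15*214 + 19*169
  = 19*597 − 53*214
  = −53*811 + 72*597
So 597⁻¹ ≡ 72 (mod 811).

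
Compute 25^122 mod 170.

115

Compute successive squares:
122 in binary is 1111010, i.e. 122 = 64 + 32 + 16 + 8 + 2.
25^1 ≡ 25 (mod 170)
25^2 ≡ 25^2 = 625 ≡ 115 (mod 170)
25^4 ≡ 115^2 = 13225 ≡ 135 (mod 170)
25^8 ≡ 135^2 = 18225 ≡ 35 (mod 170)
25^16 ≡ 35^2 = 1225 ≡ 35 (mod 170)
25^32 ≡ 35^2 = 1225 ≡ 35 (mod 170)
25^64 ≡ 35^2 = 1225 ≡ 35 (mod 170)
25^122 = 25^64 · 25^32 · 25^16 · 25^8 · 25^2 ≡ 35 · 35 · 35 · 35 · 115 (mod 170).
Accumulate the product:
35 · 35 = 1225 ≡ 35
35 · 35 = 1225 ≡ 35
35 · 35 = 1225 ≡ 35
35 · 115 = 4025 ≡ 115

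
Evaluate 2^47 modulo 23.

8

47 in binary is 101111, i.e. 47 = 32 + 8 + 4 + 2 + 1.
2^1 ≡ 2 (mod 23)
2^2 ≡ 2^2 = 4 (mod 23)
2^4 ≡ 4^2 = 16 (mod 23)
2^8 ≡ 16^2 = 256 ≡ 3 (mod 23)
2^16 ≡ 3^2 = 9 (mod 23)
2^32 ≡ 9^2 = 81 ≡ 12 (mod 23)
2^47 = 2^32 * 2^8 * 2^4 * 2^2 * 2^1 ≡ 12 * 3 * 16 * 4 * 2 (mod 23).
Accumulate the product:
12 * 3 = 36 ≡ 13
13 * 16 = 208 ≡ 1
1 * 4 = 4
4 * 2 = 8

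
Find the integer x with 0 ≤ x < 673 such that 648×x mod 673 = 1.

Apply the Euclidean algorithm and back-substitute:
673 = 1*648 + 25
648 = 25*25 + 23
25 = 1*23 + 2
23 = 11*2 + 1
2 = 2*1 + 0
gcd(648, 673) = 1, so the inverse exists.
Bézout: 1 = −311*673 + 323*648.
So 648⁻¹ ≡ 323 (mod 673).

323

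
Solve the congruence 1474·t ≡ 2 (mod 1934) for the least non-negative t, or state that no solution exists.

391

gcd(1474, 1934) = 2, and 2 | 2, so solutions exist.
Divide through by 2: 737·t ≡ 1 mod 967.
737⁻¹ ≡ 391 (mod 967).
t ≡ 391·1 ≡ 391 (mod 967).
The smallest non-negative solution is t = 391.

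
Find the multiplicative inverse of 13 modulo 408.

By the extended Euclidean algorithm:
408 = 31×13 + 5
13 = 2×5 + 3
5 = 1×3 + 2
3 = 1×2 + 1
2 = 2×1 + 0
gcd(13, 408) = 1, so the inverse exists.
Back-substitute for 1:
1 = 1×3 − 1×2
  = −1×5 + 2×3
  = 2×13 − 5×5
  = −5×408 + 157×13
So 13⁻¹ ≡ 157 (mod 408).

157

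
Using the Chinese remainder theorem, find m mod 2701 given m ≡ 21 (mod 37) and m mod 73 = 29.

613

37⁻¹ mod 73: 37*2 ≡ 1 (mod 73), so 37⁻¹ ≡ 2.
m = 21 + 37*((29 − 21)*2 mod 73) = 21 + 37*16 = 613.
Check: 613 mod 37 = 21, 613 mod 73 = 29. ✓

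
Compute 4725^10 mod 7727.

Compute successive squares:
10 in binary is 1010, i.e. 10 = 8 + 2.
4725^1 ≡ 4725 (mod 7727)
4725^2 ≡ 4725^2 = 22325625 ≡ 2322 (mod 7727)
4725^4 ≡ 2322^2 = 5391684 ≡ 5965 (mod 7727)
4725^8 ≡ 5965^2 = 35581225 ≡ 6117 (mod 7727)
4725^10 = 4725^8 · 4725^2 ≡ 6117 · 2322 (mod 7727).
6117 · 2322 = 14203674 ≡ 1448 (mod 7727).

1448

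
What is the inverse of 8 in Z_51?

Run the extended Euclidean algorithm:
51 = 6*8 + 3
8 = 2*3 + 2
3 = 1*2 + 1
2 = 2*1 + 0
gcd(8, 51) = 1, so the inverse exists.
Bézout: 1 = 3*51 − 19*8.
So 8⁻¹ ≡ −19 ≡ 32 (mod 51).

32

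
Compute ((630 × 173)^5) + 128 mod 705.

308

630 × 173 = 108990 ≡ 420 (mod 705)
(420)^5 ≡ 180 (mod 705)
180 + 128 = 308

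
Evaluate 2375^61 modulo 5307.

4571

Using repeated squaring:
61 in binary is 111101, i.e. 61 = 32 + 16 + 8 + 4 + 1.
2375^1 ≡ 2375 (mod 5307)
2375^2 ≡ 2375^2 = 5640625 ≡ 4591 (mod 5307)
2375^4 ≡ 4591^2 = 21077281 ≡ 3184 (mod 5307)
2375^8 ≡ 3184^2 = 10137856 ≡ 1486 (mod 5307)
2375^16 ≡ 1486^2 = 2208196 ≡ 484 (mod 5307)
2375^32 ≡ 484^2 = 234256 ≡ 748 (mod 5307)
2375^61 = 2375^32 · 2375^16 · 2375^8 · 2375^4 · 2375^1 ≡ 748 · 484 · 1486 · 3184 · 2375 (mod 5307).
Accumulate the product:
748 · 484 = 362032 ≡ 1156
1156 · 1486 = 1717816 ≡ 3655
3655 · 3184 = 11637520 ≡ 4576
4576 · 2375 = 10868000 ≡ 4571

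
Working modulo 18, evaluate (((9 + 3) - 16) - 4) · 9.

0

9 + 3 = 12
12 - 16 = -4 ≡ 14 (mod 18)
14 - 4 = 10
10 · 9 = 90 ≡ 0 (mod 18)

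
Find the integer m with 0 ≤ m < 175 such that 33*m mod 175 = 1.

122

Run the extended Euclidean algorithm:
175 = 5·33 + 10
33 = 3·10 + 3
10 = 3·3 + 1
3 = 3·1 + 0
gcd(33, 175) = 1, so the inverse exists.
Back-substitute for 1:
1 = 1·10 − 3·3
  = −3·33 + 10·10
  = 10·175 − 53·33
So 33⁻¹ ≡ −53 ≡ 122 (mod 175).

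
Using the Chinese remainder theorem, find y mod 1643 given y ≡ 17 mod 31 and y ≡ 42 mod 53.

31⁻¹ mod 53: 31·12 ≡ 1 (mod 53), so 31⁻¹ ≡ 12.
y = 17 + 31·((42 − 17)·12 mod 53) = 17 + 31·35 = 1102.

1102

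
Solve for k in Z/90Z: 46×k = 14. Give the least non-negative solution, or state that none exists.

gcd(46, 90) = 2, and 2 | 14, so solutions exist.
Divide through by 2: 23×k ≡ 7 mod 45.
23⁻¹ ≡ 2 (mod 45).
k ≡ 2×7 ≡ 14 (mod 45).
The smallest non-negative solution is k = 14.

14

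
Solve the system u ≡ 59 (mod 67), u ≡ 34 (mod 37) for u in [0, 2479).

67⁻¹ mod 37: 67·21 ≡ 1 (mod 37), so 67⁻¹ ≡ 21.
u = 59 + 67·((34 − 59)·21 mod 37) = 59 + 67·30 = 2069.

2069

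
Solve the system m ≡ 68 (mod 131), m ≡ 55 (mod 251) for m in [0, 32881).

131⁻¹ mod 251: 131*23 ≡ 1 (mod 251), so 131⁻¹ ≡ 23.
m = 68 + 131*((55 − 68)*23 mod 251) = 68 + 131*203 = 26661.
Check: 26661 mod 131 = 68, 26661 mod 251 = 55. ✓

26661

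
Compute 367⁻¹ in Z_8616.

8616 = 23*367 + 175
367 = 2*175 + 17
175 = 10*17 + 5
17 = 3*5 + 2
5 = 2*2 + 1
2 = 2*1 + 0
gcd(367, 8616) = 1, so the inverse exists.
Bézout: 1 = 151*8616 − 3545*367.
So 367⁻¹ ≡ −3545 ≡ 5071 (mod 8616).

5071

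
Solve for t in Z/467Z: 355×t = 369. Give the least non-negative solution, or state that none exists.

176

gcd(355, 467) = 1, so a unique solution mod 467 exists.
355⁻¹ ≡ 246 (mod 467).
t ≡ 246×369 ≡ 176 (mod 467).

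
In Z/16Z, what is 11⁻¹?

3

By the extended Euclidean algorithm:
16 = 1·11 + 5
11 = 2·5 + 1
5 = 5·1 + 0
gcd(11, 16) = 1, so the inverse exists.
Bézout: 1 = −2·16 + 3·11.
So 11⁻¹ ≡ 3 (mod 16).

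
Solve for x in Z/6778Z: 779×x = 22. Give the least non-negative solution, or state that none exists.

gcd(779, 6778) = 1, so a unique solution mod 6778 exists.
779⁻¹ ≡ 4829 (mod 6778).
x ≡ 4829×22 ≡ 4568 (mod 6778).

4568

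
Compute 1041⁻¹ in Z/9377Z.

1171

Apply the Euclidean algorithm and back-substitute:
9377 = 9·1041 + 8
1041 = 130·8 + 1
8 = 8·1 + 0
gcd(1041, 9377) = 1, so the inverse exists.
Bézout: 1 = −130·9377 + 1171·1041.
So 1041⁻¹ ≡ 1171 (mod 9377).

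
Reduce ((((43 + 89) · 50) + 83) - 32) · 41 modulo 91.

43 + 89 = 132 ≡ 41 (mod 91)
41 · 50 = 2050 ≡ 48 (mod 91)
48 + 83 = 131 ≡ 40 (mod 91)
40 - 32 = 8
8 · 41 = 328 ≡ 55 (mod 91)

55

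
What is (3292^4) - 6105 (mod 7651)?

(3292)^4 ≡ 6701 (mod 7651)
6701 - 6105 = 596

596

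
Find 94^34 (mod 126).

4

34 in binary is 100010, i.e. 34 = 32 + 2.
94^1 ≡ 94 (mod 126)
94^2 ≡ 94^2 = 8836 ≡ 16 (mod 126)
94^4 ≡ 16^2 = 256 ≡ 4 (mod 126)
94^8 ≡ 4^2 = 16 (mod 126)
94^16 ≡ 16^2 = 256 ≡ 4 (mod 126)
94^32 ≡ 4^2 = 16 (mod 126)
94^34 = 94^32 × 94^2 ≡ 16 × 16 (mod 126).
16 × 16 = 256 ≡ 4 (mod 126).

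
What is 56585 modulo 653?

56585 = 86*653 + 427, so 56585 ≡ 427 (mod 653).

427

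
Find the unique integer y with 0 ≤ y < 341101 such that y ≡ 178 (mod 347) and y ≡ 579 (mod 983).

347⁻¹ mod 983: 347·17 ≡ 1 (mod 983), so 347⁻¹ ≡ 17.
y = 178 + 347·((579 − 178)·17 mod 983) = 178 + 347·919 = 319071.

319071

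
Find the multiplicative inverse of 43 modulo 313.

182

313 = 7·43 + 12
43 = 3·12 + 7
12 = 1·7 + 5
7 = 1·5 + 2
5 = 2·2 + 1
2 = 2·1 + 0
gcd(43, 313) = 1, so the inverse exists.
Back-substitute for 1:
1 = 1·5 − 2·2
  = −2·7 + 3·5
  = 3·12 − 5·7
  = −5·43 + 18·12
  = 18·313 − 131·43
So 43⁻¹ ≡ −131 ≡ 182 (mod 313).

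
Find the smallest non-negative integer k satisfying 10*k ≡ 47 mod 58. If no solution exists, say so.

no solution

gcd(10, 58) = 2, and 2 does not divide 47.
So the congruence has no solution.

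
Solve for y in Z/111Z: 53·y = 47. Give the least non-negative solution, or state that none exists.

gcd(53, 111) = 1, so a unique solution mod 111 exists.
53⁻¹ ≡ 44 (mod 111).
y ≡ 44·47 ≡ 70 (mod 111).

70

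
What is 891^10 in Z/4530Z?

771

By square-and-multiply:
10 in binary is 1010, i.e. 10 = 8 + 2.
891^1 ≡ 891 (mod 4530)
891^2 ≡ 891^2 = 793881 ≡ 1131 (mod 4530)
891^4 ≡ 1131^2 = 1279161 ≡ 1701 (mod 4530)
891^8 ≡ 1701^2 = 2893401 ≡ 3261 (mod 4530)
891^10 = 891^8 * 891^2 ≡ 3261 * 1131 (mod 4530).
3261 * 1131 = 3688191 ≡ 771 (mod 4530).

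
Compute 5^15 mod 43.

8

Compute successive squares:
5^1 ≡ 5 (mod 43)
5^2 ≡ 5^2 = 25 (mod 43)
5^4 ≡ 25^2 = 625 ≡ 23 (mod 43)
5^8 ≡ 23^2 = 529 ≡ 13 (mod 43)
5^15 = 5^8 * 5^4 * 5^2 * 5^1 ≡ 13 * 23 * 25 * 5 (mod 43).
Accumulate the product:
13 * 23 = 299 ≡ 41
41 * 25 = 1025 ≡ 36
36 * 5 = 180 ≡ 8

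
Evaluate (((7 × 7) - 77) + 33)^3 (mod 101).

24

7 × 7 = 49
49 - 77 = -28 ≡ 73 (mod 101)
73 + 33 = 106 ≡ 5 (mod 101)
(5)^3 ≡ 24 (mod 101)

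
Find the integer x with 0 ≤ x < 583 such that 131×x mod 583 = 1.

Apply the Euclidean algorithm and back-substitute:
583 = 4*131 + 59
131 = 2*59 + 13
59 = 4*13 + 7
13 = 1*7 + 6
7 = 1*6 + 1
6 = 6*1 + 0
gcd(131, 583) = 1, so the inverse exists.
Back-substitute for 1:
1 = 1*7 − 1*6
  = −1*13 + 2*7
  = 2*59 − 9*13
  = −9*131 + 20*59
  = 20*583 − 89*131
So 131⁻¹ ≡ −89 ≡ 494 (mod 583).

494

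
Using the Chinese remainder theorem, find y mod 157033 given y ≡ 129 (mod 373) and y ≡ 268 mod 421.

373⁻¹ mod 421: 373×114 ≡ 1 (mod 421), so 373⁻¹ ≡ 114.
y = 129 + 373×((268 − 129)×114 mod 421) = 129 + 373×269 = 100466.
Check: 100466 mod 373 = 129, 100466 mod 421 = 268. ✓

100466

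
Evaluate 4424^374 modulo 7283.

Compute successive squares:
4424^1 ≡ 4424 (mod 7283)
4424^2 ≡ 4424^2 = 19571776 ≡ 2355 (mod 7283)
4424^4 ≡ 2355^2 = 5546025 ≡ 3662 (mod 7283)
4424^8 ≡ 3662^2 = 13410244 ≡ 2241 (mod 7283)
4424^16 ≡ 2241^2 = 5022081 ≡ 4094 (mod 7283)
4424^32 ≡ 4094^2 = 16760836 ≡ 2653 (mod 7283)
4424^64 ≡ 2653^2 = 7038409 ≡ 3031 (mod 7283)
4424^128 ≡ 3031^2 = 9186961 ≡ 3098 (mod 7283)
4424^256 ≡ 3098^2 = 9597604 ≡ 5893 (mod 7283)
4424^374 = 4424^256 * 4424^64 * 4424^32 * 4424^16 * 4424^4 * 4424^2 ≡ 5893 * 3031 * 2653 * 4094 * 3662 * 2355 (mod 7283).
Accumulate the product:
5893 * 3031 = 17861683 ≡ 3767
3767 * 2653 = 9993851 ≡ 1575
1575 * 4094 = 6448050 ≡ 2595
2595 * 3662 = 9502890 ≡ 5858
5858 * 2355 = 13795590 ≡ 1588

1588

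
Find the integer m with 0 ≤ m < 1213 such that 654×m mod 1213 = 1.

Run the extended Euclidean algorithm:
1213 = 1×654 + 559
654 = 1×559 + 95
559 = 5×95 + 84
95 = 1×84 + 11
84 = 7×11 + 7
11 = 1×7 + 4
7 = 1×4 + 3
4 = 1×3 + 1
3 = 3×1 + 0
gcd(654, 1213) = 1, so the inverse exists.
Bézout: 1 = −179×1213 + 332×654.
So 654⁻¹ ≡ 332 (mod 1213).

332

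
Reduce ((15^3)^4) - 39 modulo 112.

(15)^3 ≡ 15 (mod 112)
(15)^4 ≡ 1 (mod 112)
1 - 39 = -38 ≡ 74 (mod 112)

74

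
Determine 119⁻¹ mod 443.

376

By the extended Euclidean algorithm:
443 = 3×119 + 86
119 = 1×86 + 33
86 = 2×33 + 20
33 = 1×20 + 13
20 = 1×13 + 7
13 = 1×7 + 6
7 = 1×6 + 1
6 = 6×1 + 0
gcd(119, 443) = 1, so the inverse exists.
Back-substitute for 1:
1 = 1×7 − 1×6
  = −1×13 + 2×7
  = 2×20 − 3×13
  = −3×33 + 5×20
  = 5×86 − 13×33
  = −13×119 + 18×86
  = 18×443 − 67×119
So 119⁻¹ ≡ −67 ≡ 376 (mod 443).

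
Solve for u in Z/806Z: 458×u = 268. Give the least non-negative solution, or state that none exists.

gcd(458, 806) = 2, and 2 | 268, so solutions exist.
Divide through by 2: 229×u = 134 (mod 403).
229⁻¹ ≡ 44 (mod 403).
u ≡ 44×134 ≡ 254 (mod 403).
The smallest non-negative solution is u = 254.

254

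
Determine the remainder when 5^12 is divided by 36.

By square-and-multiply:
12 in binary is 1100, i.e. 12 = 8 + 4.
5^1 ≡ 5 (mod 36)
5^2 ≡ 5^2 = 25 (mod 36)
5^4 ≡ 25^2 = 625 ≡ 13 (mod 36)
5^8 ≡ 13^2 = 169 ≡ 25 (mod 36)
5^12 = 5^8 × 5^4 ≡ 25 × 13 (mod 36).
25 × 13 = 325 ≡ 1 (mod 36).

1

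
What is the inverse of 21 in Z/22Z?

Apply the Euclidean algorithm and back-substitute:
22 = 1×21 + 1
21 = 21×1 + 0
gcd(21, 22) = 1, so the inverse exists.
Back-substitute for 1:
1 = 1×22 − 1×21
So 21⁻¹ ≡ −1 ≡ 21 (mod 22).

21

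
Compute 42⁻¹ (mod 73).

73 = 1·42 + 31
42 = 1·31 + 11
31 = 2·11 + 9
11 = 1·9 + 2
9 = 4·2 + 1
2 = 2·1 + 0
gcd(42, 73) = 1, so the inverse exists.
Back-substitute for 1:
1 = 1·9 − 4·2
  = −4·11 + 5·9
  = 5·31 − 14·11
  = −14·42 + 19·31
  = 19·73 − 33·42
So 42⁻¹ ≡ −33 ≡ 40 (mod 73).

40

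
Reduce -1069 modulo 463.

-1069 = -3*463 + 320, so -1069 ≡ 320 (mod 463).

320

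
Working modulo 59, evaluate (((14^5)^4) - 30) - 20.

1

(14)^5 ≡ 39 (mod 59)
(39)^4 ≡ 51 (mod 59)
51 - 30 = 21
21 - 20 = 1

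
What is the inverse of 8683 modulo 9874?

Apply the Euclidean algorithm and back-substitute:
9874 = 1·8683 + 1191
8683 = 7·1191 + 346
1191 = 3·346 + 153
346 = 2·153 + 40
153 = 3·40 + 33
40 = 1·33 + 7
33 = 4·7 + 5
7 = 1·5 + 2
5 = 2·2 + 1
2 = 2·1 + 0
gcd(8683, 9874) = 1, so the inverse exists.
Bézout: 1 = 3689·9874 − 4195·8683.
So 8683⁻¹ ≡ −4195 ≡ 5679 (mod 9874).

5679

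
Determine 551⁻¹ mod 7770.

4301

7770 = 14×551 + 56
551 = 9×56 + 47
56 = 1×47 + 9
47 = 5×9 + 2
9 = 4×2 + 1
2 = 2×1 + 0
gcd(551, 7770) = 1, so the inverse exists.
Back-substitute for 1:
1 = 1×9 − 4×2
  = −4×47 + 21×9
  = 21×56 − 25×47
  = −25×551 + 246×56
  = 246×7770 − 3469×551
So 551⁻¹ ≡ −3469 ≡ 4301 (mod 7770).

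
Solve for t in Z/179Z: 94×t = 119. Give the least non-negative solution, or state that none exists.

gcd(94, 179) = 1, so a unique solution mod 179 exists.
94⁻¹ ≡ 40 (mod 179).
t ≡ 40×119 ≡ 106 (mod 179).

106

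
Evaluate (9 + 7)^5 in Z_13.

9

9 + 7 = 16 ≡ 3 (mod 13)
(3)^5 ≡ 9 (mod 13)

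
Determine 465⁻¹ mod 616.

Run the extended Euclidean algorithm:
616 = 1×465 + 151
465 = 3×151 + 12
151 = 12×12 + 7
12 = 1×7 + 5
7 = 1×5 + 2
5 = 2×2 + 1
2 = 2×1 + 0
gcd(465, 616) = 1, so the inverse exists.
Back-substitute for 1:
1 = 1×5 − 2×2
  = −2×7 + 3×5
  = 3×12 − 5×7
  = −5×151 + 63×12
  = 63×465 − 194×151
  = −194×616 + 257×465
So 465⁻¹ ≡ 257 (mod 616).

257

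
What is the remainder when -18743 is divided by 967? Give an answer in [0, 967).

-18743 = -20×967 + 597, so -18743 ≡ 597 (mod 967).

597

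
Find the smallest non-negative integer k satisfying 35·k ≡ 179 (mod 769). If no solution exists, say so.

93

gcd(35, 769) = 1, so a unique solution mod 769 exists.
35⁻¹ ≡ 22 (mod 769).
k ≡ 22·179 ≡ 93 (mod 769).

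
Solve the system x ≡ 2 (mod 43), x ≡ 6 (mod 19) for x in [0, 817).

690

43⁻¹ mod 19: 43·4 ≡ 1 (mod 19), so 43⁻¹ ≡ 4.
x = 2 + 43·((6 − 2)·4 mod 19) = 2 + 43·16 = 690.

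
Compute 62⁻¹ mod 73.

By the extended Euclidean algorithm:
73 = 1·62 + 11
62 = 5·11 + 7
11 = 1·7 + 4
7 = 1·4 + 3
4 = 1·3 + 1
3 = 3·1 + 0
gcd(62, 73) = 1, so the inverse exists.
Back-substitute for 1:
1 = 1·4 − 1·3
  = −1·7 + 2·4
  = 2·11 − 3·7
  = −3·62 + 17·11
  = 17·73 − 20·62
So 62⁻¹ ≡ −20 ≡ 53 (mod 73).

53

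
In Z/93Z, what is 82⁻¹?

76

By the extended Euclidean algorithm:
93 = 1*82 + 11
82 = 7*11 + 5
11 = 2*5 + 1
5 = 5*1 + 0
gcd(82, 93) = 1, so the inverse exists.
Back-substitute for 1:
1 = 1*11 − 2*5
  = −2*82 + 15*11
  = 15*93 − 17*82
So 82⁻¹ ≡ −17 ≡ 76 (mod 93).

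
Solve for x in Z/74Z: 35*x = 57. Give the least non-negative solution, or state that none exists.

27

gcd(35, 74) = 1, so a unique solution mod 74 exists.
35⁻¹ ≡ 55 (mod 74).
x ≡ 55*57 ≡ 27 (mod 74).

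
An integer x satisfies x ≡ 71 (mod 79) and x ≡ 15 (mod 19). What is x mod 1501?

79⁻¹ mod 19: 79·13 ≡ 1 (mod 19), so 79⁻¹ ≡ 13.
x = 71 + 79·((15 − 71)·13 mod 19) = 71 + 79·13 = 1098.

1098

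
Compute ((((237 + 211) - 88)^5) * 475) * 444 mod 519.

90

237 + 211 = 448
448 - 88 = 360
(360)^5 ≡ 486 (mod 519)
486 * 475 = 230850 ≡ 414 (mod 519)
414 * 444 = 183816 ≡ 90 (mod 519)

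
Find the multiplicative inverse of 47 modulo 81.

Apply the Euclidean algorithm and back-substitute:
81 = 1×47 + 34
47 = 1×34 + 13
34 = 2×13 + 8
13 = 1×8 + 5
8 = 1×5 + 3
5 = 1×3 + 2
3 = 1×2 + 1
2 = 2×1 + 0
gcd(47, 81) = 1, so the inverse exists.
Back-substitute for 1:
1 = 1×3 − 1×2
  = −1×5 + 2×3
  = 2×8 − 3×5
  = −3×13 + 5×8
  = 5×34 − 13×13
  = −13×47 + 18×34
  = 18×81 − 31×47
So 47⁻¹ ≡ −31 ≡ 50 (mod 81).

50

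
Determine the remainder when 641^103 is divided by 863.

103 in binary is 1100111, i.e. 103 = 64 + 32 + 4 + 2 + 1.
641^1 ≡ 641 (mod 863)
641^2 ≡ 641^2 = 410881 ≡ 93 (mod 863)
641^4 ≡ 93^2 = 8649 ≡ 19 (mod 863)
641^8 ≡ 19^2 = 361 (mod 863)
641^16 ≡ 361^2 = 130321 ≡ 8 (mod 863)
641^32 ≡ 8^2 = 64 (mod 863)
641^64 ≡ 64^2 = 4096 ≡ 644 (mod 863)
641^103 = 641^64 * 641^32 * 641^4 * 641^2 * 641^1 ≡ 644 * 64 * 19 * 93 * 641 (mod 863).
Accumulate the product:
644 * 64 = 41216 ≡ 655
655 * 19 = 12445 ≡ 363
363 * 93 = 33759 ≡ 102
102 * 641 = 65382 ≡ 657

657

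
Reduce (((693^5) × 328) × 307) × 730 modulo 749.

(693)^5 ≡ 434 (mod 749)
434 × 328 = 142352 ≡ 42 (mod 749)
42 × 307 = 12894 ≡ 161 (mod 749)
161 × 730 = 117530 ≡ 686 (mod 749)

686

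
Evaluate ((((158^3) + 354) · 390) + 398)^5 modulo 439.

(158)^3 ≡ 336 (mod 439)
336 + 354 = 690 ≡ 251 (mod 439)
251 · 390 = 97890 ≡ 432 (mod 439)
432 + 398 = 830 ≡ 391 (mod 439)
(391)^5 ≡ 412 (mod 439)

412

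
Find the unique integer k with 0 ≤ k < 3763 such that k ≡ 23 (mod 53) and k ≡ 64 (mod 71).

53⁻¹ mod 71: 53*67 ≡ 1 (mod 71), so 53⁻¹ ≡ 67.
k = 23 + 53*((64 − 23)*67 mod 71) = 23 + 53*49 = 2620.

2620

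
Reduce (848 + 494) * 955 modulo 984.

442

848 + 494 = 1342 ≡ 358 (mod 984)
358 * 955 = 341890 ≡ 442 (mod 984)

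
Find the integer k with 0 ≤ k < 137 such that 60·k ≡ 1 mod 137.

16

Apply the Euclidean algorithm and back-substitute:
137 = 2×60 + 17
60 = 3×17 + 9
17 = 1×9 + 8
9 = 1×8 + 1
8 = 8×1 + 0
gcd(60, 137) = 1, so the inverse exists.
Back-substitute for 1:
1 = 1×9 − 1×8
  = −1×17 + 2×9
  = 2×60 − 7×17
  = −7×137 + 16×60
So 60⁻¹ ≡ 16 (mod 137).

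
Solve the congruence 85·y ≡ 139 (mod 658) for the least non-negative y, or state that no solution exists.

gcd(85, 658) = 1, so a unique solution mod 658 exists.
85⁻¹ ≡ 449 (mod 658).
y ≡ 449·139 ≡ 559 (mod 658).

559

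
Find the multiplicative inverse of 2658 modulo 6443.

6140

6443 = 2*2658 + 1127
2658 = 2*1127 + 404
1127 = 2*404 + 319
404 = 1*319 + 85
319 = 3*85 + 64
85 = 1*64 + 21
64 = 3*21 + 1
21 = 21*1 + 0
gcd(2658, 6443) = 1, so the inverse exists.
Back-substitute for 1:
1 = 1*64 − 3*21
  = −3*85 + 4*64
  = 4*319 − 15*85
  = −15*404 + 19*319
  = 19*1127 − 53*404
  = −53*2658 + 125*1127
  = 125*6443 − 303*2658
So 2658⁻¹ ≡ −303 ≡ 6140 (mod 6443).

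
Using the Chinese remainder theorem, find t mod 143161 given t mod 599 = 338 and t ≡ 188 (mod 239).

599⁻¹ mod 239: 599*160 ≡ 1 (mod 239), so 599⁻¹ ≡ 160.
t = 338 + 599*((188 − 338)*160 mod 239) = 338 + 599*139 = 83599.

83599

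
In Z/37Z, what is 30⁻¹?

21

Run the extended Euclidean algorithm:
37 = 1*30 + 7
30 = 4*7 + 2
7 = 3*2 + 1
2 = 2*1 + 0
gcd(30, 37) = 1, so the inverse exists.
Bézout: 1 = 13*37 − 16*30.
So 30⁻¹ ≡ −16 ≡ 21 (mod 37).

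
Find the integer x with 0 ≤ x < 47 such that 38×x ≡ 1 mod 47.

By the extended Euclidean algorithm:
47 = 1×38 + 9
38 = 4×9 + 2
9 = 4×2 + 1
2 = 2×1 + 0
gcd(38, 47) = 1, so the inverse exists.
Back-substitute for 1:
1 = 1×9 − 4×2
  = −4×38 + 17×9
  = 17×47 − 21×38
So 38⁻¹ ≡ −21 ≡ 26 (mod 47).

26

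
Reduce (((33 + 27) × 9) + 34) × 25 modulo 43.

31

33 + 27 = 60 ≡ 17 (mod 43)
17 × 9 = 153 ≡ 24 (mod 43)
24 + 34 = 58 ≡ 15 (mod 43)
15 × 25 = 375 ≡ 31 (mod 43)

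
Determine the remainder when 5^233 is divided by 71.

54

Using repeated squaring:
233 in binary is 11101001, i.e. 233 = 128 + 64 + 32 + 8 + 1.
5^1 ≡ 5 (mod 71)
5^2 ≡ 5^2 = 25 (mod 71)
5^4 ≡ 25^2 = 625 ≡ 57 (mod 71)
5^8 ≡ 57^2 = 3249 ≡ 54 (mod 71)
5^16 ≡ 54^2 = 2916 ≡ 5 (mod 71)
5^32 ≡ 5^2 = 25 (mod 71)
5^64 ≡ 25^2 = 625 ≡ 57 (mod 71)
5^128 ≡ 57^2 = 3249 ≡ 54 (mod 71)
5^233 = 5^128 * 5^64 * 5^32 * 5^8 * 5^1 ≡ 54 * 57 * 25 * 54 * 5 (mod 71).
Accumulate the product:
54 * 57 = 3078 ≡ 25
25 * 25 = 625 ≡ 57
57 * 54 = 3078 ≡ 25
25 * 5 = 125 ≡ 54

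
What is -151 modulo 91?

-151 = -2·91 + 31, so -151 ≡ 31 (mod 91).

31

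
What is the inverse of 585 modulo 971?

971 = 1*585 + 386
585 = 1*386 + 199
386 = 1*199 + 187
199 = 1*187 + 12
187 = 15*12 + 7
12 = 1*7 + 5
7 = 1*5 + 2
5 = 2*2 + 1
2 = 2*1 + 0
gcd(585, 971) = 1, so the inverse exists.
Bézout: 1 = −244*971 + 405*585.
So 585⁻¹ ≡ 405 (mod 971).

405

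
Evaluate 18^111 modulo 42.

36

111 in binary is 1101111, i.e. 111 = 64 + 32 + 8 + 4 + 2 + 1.
18^1 ≡ 18 (mod 42)
18^2 ≡ 18^2 = 324 ≡ 30 (mod 42)
18^4 ≡ 30^2 = 900 ≡ 18 (mod 42)
18^8 ≡ 18^2 = 324 ≡ 30 (mod 42)
18^16 ≡ 30^2 = 900 ≡ 18 (mod 42)
18^32 ≡ 18^2 = 324 ≡ 30 (mod 42)
18^64 ≡ 30^2 = 900 ≡ 18 (mod 42)
18^111 = 18^64 * 18^32 * 18^8 * 18^4 * 18^2 * 18^1 ≡ 18 * 30 * 30 * 18 * 30 * 18 (mod 42).
Accumulate the product:
18 * 30 = 540 ≡ 36
36 * 30 = 1080 ≡ 30
30 * 18 = 540 ≡ 36
36 * 30 = 1080 ≡ 30
30 * 18 = 540 ≡ 36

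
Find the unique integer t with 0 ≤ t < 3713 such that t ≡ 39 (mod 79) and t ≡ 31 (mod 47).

2804

79⁻¹ mod 47: 79·25 ≡ 1 (mod 47), so 79⁻¹ ≡ 25.
t = 39 + 79·((31 − 39)·25 mod 47) = 39 + 79·35 = 2804.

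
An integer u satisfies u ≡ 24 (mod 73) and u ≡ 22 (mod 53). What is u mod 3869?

73⁻¹ mod 53: 73×8 ≡ 1 (mod 53), so 73⁻¹ ≡ 8.
u = 24 + 73×((22 − 24)×8 mod 53) = 24 + 73×37 = 2725.

2725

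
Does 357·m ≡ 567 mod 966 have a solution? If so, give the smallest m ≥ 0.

gcd(357, 966) = 21, and 21 | 567, so solutions exist.
Divide through by 21: 17·m ≡ 27 (mod 46).
17⁻¹ ≡ 19 (mod 46).
m ≡ 19·27 ≡ 7 (mod 46).
The smallest non-negative solution is m = 7.

7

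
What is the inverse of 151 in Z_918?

918 = 6*151 + 12
151 = 12*12 + 7
12 = 1*7 + 5
7 = 1*5 + 2
5 = 2*2 + 1
2 = 2*1 + 0
gcd(151, 918) = 1, so the inverse exists.
Back-substitute for 1:
1 = 1*5 − 2*2
  = −2*7 + 3*5
  = 3*12 − 5*7
  = −5*151 + 63*12
  = 63*918 − 383*151
So 151⁻¹ ≡ −383 ≡ 535 (mod 918).

535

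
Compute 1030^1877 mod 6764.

1877 in binary is 11101010101, i.e. 1877 = 1024 + 512 + 256 + 64 + 16 + 4 + 1.
1030^1 ≡ 1030 (mod 6764)
1030^2 ≡ 1030^2 = 1060900 ≡ 5716 (mod 6764)
1030^4 ≡ 5716^2 = 32672656 ≡ 2536 (mod 6764)
1030^8 ≡ 2536^2 = 6431296 ≡ 5496 (mod 6764)
1030^16 ≡ 5496^2 = 30206016 ≡ 4756 (mod 6764)
1030^32 ≡ 4756^2 = 22619536 ≡ 720 (mod 6764)
1030^64 ≡ 720^2 = 518400 ≡ 4336 (mod 6764)
1030^128 ≡ 4336^2 = 18800896 ≡ 3740 (mod 6764)
1030^256 ≡ 3740^2 = 13987600 ≡ 6412 (mod 6764)
1030^512 ≡ 6412^2 = 41113744 ≡ 2152 (mod 6764)
1030^1024 ≡ 2152^2 = 4631104 ≡ 4528 (mod 6764)
1030^1877 = 1030^1024 * 1030^512 * 1030^256 * 1030^64 * 1030^16 * 1030^4 * 1030^1 ≡ 4528 * 2152 * 6412 * 4336 * 4756 * 2536 * 1030 (mod 6764).
Accumulate the product:
4528 * 2152 = 9744256 ≡ 4096
4096 * 6412 = 26263552 ≡ 5704
5704 * 4336 = 24732544 ≡ 3360
3360 * 4756 = 15980160 ≡ 3592
3592 * 2536 = 9109312 ≡ 4968
4968 * 1030 = 5117040 ≡ 3456

3456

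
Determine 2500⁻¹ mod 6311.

By the extended Euclidean algorithm:
6311 = 2·2500 + 1311
2500 = 1·1311 + 1189
1311 = 1·1189 + 122
1189 = 9·122 + 91
122 = 1·91 + 31
91 = 2·31 + 29
31 = 1·29 + 2
29 = 14·2 + 1
2 = 2·1 + 0
gcd(2500, 6311) = 1, so the inverse exists.
Back-substitute for 1:
1 = 1·29 − 14·2
  = −14·31 + 15·29
  = 15·91 − 44·31
  = −44·122 + 59·91
  = 59·1189 − 575·122
  = −575·1311 + 634·1189
  = 634·2500 − 1209·1311
  = −1209·6311 + 3052·2500
So 2500⁻¹ ≡ 3052 (mod 6311).

3052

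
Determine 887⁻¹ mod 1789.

954

1789 = 2*887 + 15
887 = 59*15 + 2
15 = 7*2 + 1
2 = 2*1 + 0
gcd(887, 1789) = 1, so the inverse exists.
Bézout: 1 = 414*1789 − 835*887.
So 887⁻¹ ≡ −835 ≡ 954 (mod 1789).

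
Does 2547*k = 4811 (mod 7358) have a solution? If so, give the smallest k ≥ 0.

25

gcd(2547, 7358) = 283, and 283 | 4811, so solutions exist.
Divide through by 283: 9*k = 17 (mod 26).
9⁻¹ ≡ 3 (mod 26).
k ≡ 3*17 ≡ 25 (mod 26).
The smallest non-negative solution is k = 25.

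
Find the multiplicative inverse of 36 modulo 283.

228

283 = 7·36 + 31
36 = 1·31 + 5
31 = 6·5 + 1
5 = 5·1 + 0
gcd(36, 283) = 1, so the inverse exists.
Bézout: 1 = 7·283 − 55·36.
So 36⁻¹ ≡ −55 ≡ 228 (mod 283).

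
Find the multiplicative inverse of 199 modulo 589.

74

589 = 2·199 + 191
199 = 1·191 + 8
191 = 23·8 + 7
8 = 1·7 + 1
7 = 7·1 + 0
gcd(199, 589) = 1, so the inverse exists.
Bézout: 1 = −25·589 + 74·199.
So 199⁻¹ ≡ 74 (mod 589).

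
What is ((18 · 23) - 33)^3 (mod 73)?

8

18 · 23 = 414 ≡ 49 (mod 73)
49 - 33 = 16
(16)^3 ≡ 8 (mod 73)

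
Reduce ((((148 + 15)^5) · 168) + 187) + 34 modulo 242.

148 + 15 = 163
(163)^5 ≡ 221 (mod 242)
221 · 168 = 37128 ≡ 102 (mod 242)
102 + 187 = 289 ≡ 47 (mod 242)
47 + 34 = 81

81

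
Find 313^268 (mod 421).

204

268 in binary is 100001100, i.e. 268 = 256 + 8 + 4.
313^1 ≡ 313 (mod 421)
313^2 ≡ 313^2 = 97969 ≡ 297 (mod 421)
313^4 ≡ 297^2 = 88209 ≡ 220 (mod 421)
313^8 ≡ 220^2 = 48400 ≡ 406 (mod 421)
313^16 ≡ 406^2 = 164836 ≡ 225 (mod 421)
313^32 ≡ 225^2 = 50625 ≡ 105 (mod 421)
313^64 ≡ 105^2 = 11025 ≡ 79 (mod 421)
313^128 ≡ 79^2 = 6241 ≡ 347 (mod 421)
313^256 ≡ 347^2 = 120409 ≡ 3 (mod 421)
313^268 = 313^256 × 313^8 × 313^4 ≡ 3 × 406 × 220 (mod 421).
Accumulate the product:
3 × 406 = 1218 ≡ 376
376 × 220 = 82720 ≡ 204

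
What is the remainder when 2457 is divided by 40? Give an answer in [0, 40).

2457 = 61·40 + 17, so 2457 ≡ 17 (mod 40).

17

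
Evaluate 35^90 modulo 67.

35^1 ≡ 35 (mod 67)
35^2 ≡ 35^2 = 1225 ≡ 19 (mod 67)
35^4 ≡ 19^2 = 361 ≡ 26 (mod 67)
35^8 ≡ 26^2 = 676 ≡ 6 (mod 67)
35^16 ≡ 6^2 = 36 (mod 67)
35^32 ≡ 36^2 = 1296 ≡ 23 (mod 67)
35^64 ≡ 23^2 = 529 ≡ 60 (mod 67)
35^90 = 35^64 × 35^16 × 35^8 × 35^2 ≡ 60 × 36 × 6 × 19 (mod 67).
Accumulate the product:
60 × 36 = 2160 ≡ 16
16 × 6 = 96 ≡ 29
29 × 19 = 551 ≡ 15

15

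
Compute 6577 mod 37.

28

6577 = 177×37 + 28, so 6577 ≡ 28 (mod 37).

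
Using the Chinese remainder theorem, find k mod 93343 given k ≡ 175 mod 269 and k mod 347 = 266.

269⁻¹ mod 347: 269·129 ≡ 1 (mod 347), so 269⁻¹ ≡ 129.
k = 175 + 269·((266 − 175)·129 mod 347) = 175 + 269·288 = 77647.

77647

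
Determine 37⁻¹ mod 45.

By the extended Euclidean algorithm:
45 = 1×37 + 8
37 = 4×8 + 5
8 = 1×5 + 3
5 = 1×3 + 2
3 = 1×2 + 1
2 = 2×1 + 0
gcd(37, 45) = 1, so the inverse exists.
Bézout: 1 = 14×45 − 17×37.
So 37⁻¹ ≡ −17 ≡ 28 (mod 45).

28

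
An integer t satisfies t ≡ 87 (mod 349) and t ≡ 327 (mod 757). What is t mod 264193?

349⁻¹ mod 757: 349·603 ≡ 1 (mod 757), so 349⁻¹ ≡ 603.
t = 87 + 349·((327 − 87)·603 mod 757) = 87 + 349·133 = 46504.

46504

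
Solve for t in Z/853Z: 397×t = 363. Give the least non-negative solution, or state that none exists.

gcd(397, 853) = 1, so a unique solution mod 853 exists.
397⁻¹ ≡ 159 (mod 853).
t ≡ 159×363 ≡ 566 (mod 853).

566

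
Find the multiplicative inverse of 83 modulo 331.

Run the extended Euclidean algorithm:
331 = 3·83 + 82
83 = 1·82 + 1
82 = 82·1 + 0
gcd(83, 331) = 1, so the inverse exists.
Back-substitute for 1:
1 = 1·83 − 1·82
  = −1·331 + 4·83
So 83⁻¹ ≡ 4 (mod 331).

4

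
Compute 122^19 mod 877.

By square-and-multiply:
122^1 ≡ 122 (mod 877)
122^2 ≡ 122^2 = 14884 ≡ 852 (mod 877)
122^4 ≡ 852^2 = 725904 ≡ 625 (mod 877)
122^8 ≡ 625^2 = 390625 ≡ 360 (mod 877)
122^16 ≡ 360^2 = 129600 ≡ 681 (mod 877)
122^19 = 122^16 * 122^2 * 122^1 ≡ 681 * 852 * 122 (mod 877).
Accumulate the product:
681 * 852 = 580212 ≡ 515
515 * 122 = 62830 ≡ 563

563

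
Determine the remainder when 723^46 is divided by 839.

Using repeated squaring:
46 in binary is 101110, i.e. 46 = 32 + 8 + 4 + 2.
723^1 ≡ 723 (mod 839)
723^2 ≡ 723^2 = 522729 ≡ 32 (mod 839)
723^4 ≡ 32^2 = 1024 ≡ 185 (mod 839)
723^8 ≡ 185^2 = 34225 ≡ 665 (mod 839)
723^16 ≡ 665^2 = 442225 ≡ 72 (mod 839)
723^32 ≡ 72^2 = 5184 ≡ 150 (mod 839)
723^46 = 723^32 * 723^8 * 723^4 * 723^2 ≡ 150 * 665 * 185 * 32 (mod 839).
Accumulate the product:
150 * 665 = 99750 ≡ 748
748 * 185 = 138380 ≡ 784
784 * 32 = 25088 ≡ 757

757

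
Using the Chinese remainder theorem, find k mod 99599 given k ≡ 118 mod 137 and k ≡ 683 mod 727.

137⁻¹ mod 727: 137·398 ≡ 1 (mod 727), so 137⁻¹ ≡ 398.
k = 118 + 137·((683 − 118)·398 mod 727) = 118 + 137·227 = 31217.

31217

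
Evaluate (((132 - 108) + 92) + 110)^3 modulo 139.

60

132 - 108 = 24
24 + 92 = 116
116 + 110 = 226 ≡ 87 (mod 139)
(87)^3 ≡ 60 (mod 139)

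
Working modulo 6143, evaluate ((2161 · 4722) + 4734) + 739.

49

2161 · 4722 = 10204242 ≡ 719 (mod 6143)
719 + 4734 = 5453
5453 + 739 = 6192 ≡ 49 (mod 6143)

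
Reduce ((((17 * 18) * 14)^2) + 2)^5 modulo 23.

7

17 * 18 = 306 ≡ 7 (mod 23)
7 * 14 = 98 ≡ 6 (mod 23)
(6)^2 ≡ 13 (mod 23)
13 + 2 = 15
(15)^5 ≡ 7 (mod 23)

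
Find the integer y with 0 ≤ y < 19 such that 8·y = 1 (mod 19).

12

19 = 2·8 + 3
8 = 2·3 + 2
3 = 1·2 + 1
2 = 2·1 + 0
gcd(8, 19) = 1, so the inverse exists.
Back-substitute for 1:
1 = 1·3 − 1·2
  = −1·8 + 3·3
  = 3·19 − 7·8
So 8⁻¹ ≡ −7 ≡ 12 (mod 19).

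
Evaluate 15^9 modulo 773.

54

15^1 ≡ 15 (mod 773)
15^2 ≡ 15^2 = 225 (mod 773)
15^4 ≡ 225^2 = 50625 ≡ 380 (mod 773)
15^8 ≡ 380^2 = 144400 ≡ 622 (mod 773)
15^9 = 15^8 · 15^1 ≡ 622 · 15 (mod 773).
622 · 15 = 9330 ≡ 54 (mod 773).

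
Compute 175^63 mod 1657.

971

By square-and-multiply:
63 in binary is 111111, i.e. 63 = 32 + 16 + 8 + 4 + 2 + 1.
175^1 ≡ 175 (mod 1657)
175^2 ≡ 175^2 = 30625 ≡ 799 (mod 1657)
175^4 ≡ 799^2 = 638401 ≡ 456 (mod 1657)
175^8 ≡ 456^2 = 207936 ≡ 811 (mod 1657)
175^16 ≡ 811^2 = 657721 ≡ 1549 (mod 1657)
175^32 ≡ 1549^2 = 2399401 ≡ 65 (mod 1657)
175^63 = 175^32 × 175^16 × 175^8 × 175^4 × 175^2 × 175^1 ≡ 65 × 1549 × 811 × 456 × 799 × 175 (mod 1657).
Accumulate the product:
65 × 1549 = 100685 ≡ 1265
1265 × 811 = 1025915 ≡ 232
232 × 456 = 105792 ≡ 1401
1401 × 799 = 1119399 ≡ 924
924 × 175 = 161700 ≡ 971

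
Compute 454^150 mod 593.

345

150 in binary is 10010110, i.e. 150 = 128 + 16 + 4 + 2.
454^1 ≡ 454 (mod 593)
454^2 ≡ 454^2 = 206116 ≡ 345 (mod 593)
454^4 ≡ 345^2 = 119025 ≡ 425 (mod 593)
454^8 ≡ 425^2 = 180625 ≡ 353 (mod 593)
454^16 ≡ 353^2 = 124609 ≡ 79 (mod 593)
454^32 ≡ 79^2 = 6241 ≡ 311 (mod 593)
454^64 ≡ 311^2 = 96721 ≡ 62 (mod 593)
454^128 ≡ 62^2 = 3844 ≡ 286 (mod 593)
454^150 = 454^128 · 454^16 · 454^4 · 454^2 ≡ 286 · 79 · 425 · 345 (mod 593).
Accumulate the product:
286 · 79 = 22594 ≡ 60
60 · 425 = 25500 ≡ 1
1 · 345 = 345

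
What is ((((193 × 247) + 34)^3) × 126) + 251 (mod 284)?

193 × 247 = 47671 ≡ 243 (mod 284)
243 + 34 = 277
(277)^3 ≡ 225 (mod 284)
225 × 126 = 28350 ≡ 234 (mod 284)
234 + 251 = 485 ≡ 201 (mod 284)

201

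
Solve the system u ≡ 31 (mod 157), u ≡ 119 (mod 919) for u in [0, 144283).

141645

157⁻¹ mod 919: 157*240 ≡ 1 (mod 919), so 157⁻¹ ≡ 240.
u = 31 + 157*((119 − 31)*240 mod 919) = 31 + 157*902 = 141645.
Check: 141645 mod 157 = 31, 141645 mod 919 = 119. ✓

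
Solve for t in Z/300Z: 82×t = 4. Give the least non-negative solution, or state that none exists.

22

gcd(82, 300) = 2, and 2 | 4, so solutions exist.
Divide through by 2: 41×t ≡ 2 mod 150.
41⁻¹ ≡ 11 (mod 150).
t ≡ 11×2 ≡ 22 (mod 150).
The smallest non-negative solution is t = 22.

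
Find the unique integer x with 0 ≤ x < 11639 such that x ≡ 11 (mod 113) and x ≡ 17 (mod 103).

113⁻¹ mod 103: 113·31 ≡ 1 (mod 103), so 113⁻¹ ≡ 31.
x = 11 + 113·((17 − 11)·31 mod 103) = 11 + 113·83 = 9390.
Check: 9390 mod 113 = 11, 9390 mod 103 = 17. ✓

9390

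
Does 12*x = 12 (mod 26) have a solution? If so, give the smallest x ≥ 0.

1

gcd(12, 26) = 2, and 2 | 12, so solutions exist.
Divide through by 2: 6*x mod 13 = 6.
6⁻¹ ≡ 11 (mod 13).
x ≡ 11*6 ≡ 1 (mod 13).
The smallest non-negative solution is x = 1.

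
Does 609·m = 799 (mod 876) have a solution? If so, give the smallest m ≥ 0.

no solution

gcd(609, 876) = 3, and 3 does not divide 799.
So the congruence has no solution.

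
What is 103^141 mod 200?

103

Compute successive squares:
103^1 ≡ 103 (mod 200)
103^2 ≡ 103^2 = 10609 ≡ 9 (mod 200)
103^4 ≡ 9^2 = 81 (mod 200)
103^8 ≡ 81^2 = 6561 ≡ 161 (mod 200)
103^16 ≡ 161^2 = 25921 ≡ 121 (mod 200)
103^32 ≡ 121^2 = 14641 ≡ 41 (mod 200)
103^64 ≡ 41^2 = 1681 ≡ 81 (mod 200)
103^128 ≡ 81^2 = 6561 ≡ 161 (mod 200)
103^141 = 103^128 · 103^8 · 103^4 · 103^1 ≡ 161 · 161 · 81 · 103 (mod 200).
Accumulate the product:
161 · 161 = 25921 ≡ 121
121 · 81 = 9801 ≡ 1
1 · 103 = 103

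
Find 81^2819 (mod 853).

168

Using repeated squaring:
2819 in binary is 101100000011, i.e. 2819 = 2048 + 512 + 256 + 2 + 1.
81^1 ≡ 81 (mod 853)
81^2 ≡ 81^2 = 6561 ≡ 590 (mod 853)
81^4 ≡ 590^2 = 348100 ≡ 76 (mod 853)
81^8 ≡ 76^2 = 5776 ≡ 658 (mod 853)
81^16 ≡ 658^2 = 432964 ≡ 493 (mod 853)
81^32 ≡ 493^2 = 243049 ≡ 797 (mod 853)
81^64 ≡ 797^2 = 635209 ≡ 577 (mod 853)
81^128 ≡ 577^2 = 332929 ≡ 259 (mod 853)
81^256 ≡ 259^2 = 67081 ≡ 547 (mod 853)
81^512 ≡ 547^2 = 299209 ≡ 659 (mod 853)
81^1024 ≡ 659^2 = 434281 ≡ 104 (mod 853)
81^2048 ≡ 104^2 = 10816 ≡ 580 (mod 853)
81^2819 = 81^2048 · 81^512 · 81^256 · 81^2 · 81^1 ≡ 580 · 659 · 547 · 590 · 81 (mod 853).
Accumulate the product:
580 · 659 = 382220 ≡ 76
76 · 547 = 41572 ≡ 628
628 · 590 = 370520 ≡ 318
318 · 81 = 25758 ≡ 168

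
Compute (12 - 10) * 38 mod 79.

76

12 - 10 = 2
2 * 38 = 76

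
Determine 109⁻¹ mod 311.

214

311 = 2·109 + 93
109 = 1·93 + 16
93 = 5·16 + 13
16 = 1·13 + 3
13 = 4·3 + 1
3 = 3·1 + 0
gcd(109, 311) = 1, so the inverse exists.
Back-substitute for 1:
1 = 1·13 − 4·3
  = −4·16 + 5·13
  = 5·93 − 29·16
  = −29·109 + 34·93
  = 34·311 − 97·109
So 109⁻¹ ≡ −97 ≡ 214 (mod 311).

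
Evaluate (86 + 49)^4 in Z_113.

86 + 49 = 135 ≡ 22 (mod 113)
(22)^4 ≡ 7 (mod 113)

7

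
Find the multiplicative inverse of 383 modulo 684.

Run the extended Euclidean algorithm:
684 = 1×383 + 301
383 = 1×301 + 82
301 = 3×82 + 55
82 = 1×55 + 27
55 = 2×27 + 1
27 = 27×1 + 0
gcd(383, 684) = 1, so the inverse exists.
Bézout: 1 = 14×684 − 25×383.
So 383⁻¹ ≡ −25 ≡ 659 (mod 684).

659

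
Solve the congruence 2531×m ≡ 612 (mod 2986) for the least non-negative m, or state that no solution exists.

1554

gcd(2531, 2986) = 1, so a unique solution mod 2986 exists.
2531⁻¹ ≡ 105 (mod 2986).
m ≡ 105×612 ≡ 1554 (mod 2986).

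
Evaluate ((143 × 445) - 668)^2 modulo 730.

659

143 × 445 = 63635 ≡ 125 (mod 730)
125 - 668 = -543 ≡ 187 (mod 730)
(187)^2 ≡ 659 (mod 730)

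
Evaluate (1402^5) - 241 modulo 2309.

(1402)^5 ≡ 2105 (mod 2309)
2105 - 241 = 1864

1864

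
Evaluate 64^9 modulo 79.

By square-and-multiply:
64^1 ≡ 64 (mod 79)
64^2 ≡ 64^2 = 4096 ≡ 67 (mod 79)
64^4 ≡ 67^2 = 4489 ≡ 65 (mod 79)
64^8 ≡ 65^2 = 4225 ≡ 38 (mod 79)
64^9 = 64^8 × 64^1 ≡ 38 × 64 (mod 79).
38 × 64 = 2432 ≡ 62 (mod 79).

62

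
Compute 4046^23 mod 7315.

Using repeated squaring:
23 in binary is 10111, i.e. 23 = 16 + 4 + 2 + 1.
4046^1 ≡ 4046 (mod 7315)
4046^2 ≡ 4046^2 = 16370116 ≡ 6461 (mod 7315)
4046^4 ≡ 6461^2 = 41744521 ≡ 5131 (mod 7315)
4046^8 ≡ 5131^2 = 26327161 ≡ 476 (mod 7315)
4046^16 ≡ 476^2 = 226576 ≡ 7126 (mod 7315)
4046^23 = 4046^16 × 4046^4 × 4046^2 × 4046^1 ≡ 7126 × 5131 × 6461 × 4046 (mod 7315).
Accumulate the product:
7126 × 5131 = 36563506 ≡ 3136
3136 × 6461 = 20261696 ≡ 6461
6461 × 4046 = 26141206 ≡ 4711

4711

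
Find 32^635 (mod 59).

Compute successive squares:
635 in binary is 1001111011, i.e. 635 = 512 + 64 + 32 + 16 + 8 + 2 + 1.
32^1 ≡ 32 (mod 59)
32^2 ≡ 32^2 = 1024 ≡ 21 (mod 59)
32^4 ≡ 21^2 = 441 ≡ 28 (mod 59)
32^8 ≡ 28^2 = 784 ≡ 17 (mod 59)
32^16 ≡ 17^2 = 289 ≡ 53 (mod 59)
32^32 ≡ 53^2 = 2809 ≡ 36 (mod 59)
32^64 ≡ 36^2 = 1296 ≡ 57 (mod 59)
32^128 ≡ 57^2 = 3249 ≡ 4 (mod 59)
32^256 ≡ 4^2 = 16 (mod 59)
32^512 ≡ 16^2 = 256 ≡ 20 (mod 59)
32^635 = 32^512 * 32^64 * 32^32 * 32^16 * 32^8 * 32^2 * 32^1 ≡ 20 * 57 * 36 * 53 * 17 * 21 * 32 (mod 59).
Accumulate the product:
20 * 57 = 1140 ≡ 19
19 * 36 = 684 ≡ 35
35 * 53 = 1855 ≡ 26
26 * 17 = 442 ≡ 29
29 * 21 = 609 ≡ 19
19 * 32 = 608 ≡ 18

18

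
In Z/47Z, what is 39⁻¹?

By the extended Euclidean algorithm:
47 = 1×39 + 8
39 = 4×8 + 7
8 = 1×7 + 1
7 = 7×1 + 0
gcd(39, 47) = 1, so the inverse exists.
Back-substitute for 1:
1 = 1×8 − 1×7
  = −1×39 + 5×8
  = 5×47 − 6×39
So 39⁻¹ ≡ −6 ≡ 41 (mod 47).

41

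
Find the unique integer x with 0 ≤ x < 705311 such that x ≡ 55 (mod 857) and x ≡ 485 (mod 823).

857⁻¹ mod 823: 857*702 ≡ 1 (mod 823), so 857⁻¹ ≡ 702.
x = 55 + 857*((485 − 55)*702 mod 823) = 55 + 857*642 = 550249.

550249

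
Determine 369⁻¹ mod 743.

594

Run the extended Euclidean algorithm:
743 = 2*369 + 5
369 = 73*5 + 4
5 = 1*4 + 1
4 = 4*1 + 0
gcd(369, 743) = 1, so the inverse exists.
Bézout: 1 = 74*743 − 149*369.
So 369⁻¹ ≡ −149 ≡ 594 (mod 743).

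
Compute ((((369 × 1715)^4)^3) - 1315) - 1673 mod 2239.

1498

369 × 1715 = 632835 ≡ 1437 (mod 2239)
(1437)^4 ≡ 1647 (mod 2239)
(1647)^3 ≡ 8 (mod 2239)
8 - 1315 = -1307 ≡ 932 (mod 2239)
932 - 1673 = -741 ≡ 1498 (mod 2239)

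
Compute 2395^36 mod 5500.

1125

36 in binary is 100100, i.e. 36 = 32 + 4.
2395^1 ≡ 2395 (mod 5500)
2395^2 ≡ 2395^2 = 5736025 ≡ 5025 (mod 5500)
2395^4 ≡ 5025^2 = 25250625 ≡ 125 (mod 5500)
2395^8 ≡ 125^2 = 15625 ≡ 4625 (mod 5500)
2395^16 ≡ 4625^2 = 21390625 ≡ 1125 (mod 5500)
2395^32 ≡ 1125^2 = 1265625 ≡ 625 (mod 5500)
2395^36 = 2395^32 · 2395^4 ≡ 625 · 125 (mod 5500).
625 · 125 = 78125 ≡ 1125 (mod 5500).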